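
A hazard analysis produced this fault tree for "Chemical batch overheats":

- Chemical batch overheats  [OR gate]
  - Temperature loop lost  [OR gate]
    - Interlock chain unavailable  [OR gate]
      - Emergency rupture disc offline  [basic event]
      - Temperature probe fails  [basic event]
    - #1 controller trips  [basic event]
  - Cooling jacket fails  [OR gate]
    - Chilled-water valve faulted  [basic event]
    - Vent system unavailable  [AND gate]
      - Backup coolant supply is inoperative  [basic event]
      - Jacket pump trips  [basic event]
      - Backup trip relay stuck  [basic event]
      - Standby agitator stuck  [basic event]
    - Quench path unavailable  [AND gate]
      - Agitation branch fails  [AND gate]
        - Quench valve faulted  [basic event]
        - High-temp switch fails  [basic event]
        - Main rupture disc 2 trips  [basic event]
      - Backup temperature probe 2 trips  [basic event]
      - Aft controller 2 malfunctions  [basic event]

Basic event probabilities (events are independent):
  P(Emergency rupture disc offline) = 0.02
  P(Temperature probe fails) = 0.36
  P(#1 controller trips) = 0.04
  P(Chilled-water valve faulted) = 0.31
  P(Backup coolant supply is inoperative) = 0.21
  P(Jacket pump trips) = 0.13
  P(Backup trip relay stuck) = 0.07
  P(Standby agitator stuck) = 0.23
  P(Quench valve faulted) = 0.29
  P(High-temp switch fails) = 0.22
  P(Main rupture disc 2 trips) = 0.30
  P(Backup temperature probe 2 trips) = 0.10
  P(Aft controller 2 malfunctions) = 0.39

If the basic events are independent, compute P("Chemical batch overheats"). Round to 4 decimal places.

0.5850

P(Interlock chain unavailable) [OR] = 1 − (1−0.02) × (1−0.36) = 0.372800
P(Temperature loop lost) [OR] = 1 − (1−0.372800) × (1−0.04) = 0.397888
P(Vent system unavailable) [AND] = 0.21 × 0.13 × 0.07 × 0.23 = 0.000440
P(Agitation branch fails) [AND] = 0.29 × 0.22 × 0.30 = 0.019140
P(Quench path unavailable) [AND] = 0.019140 × 0.10 × 0.39 = 0.000746
P(Cooling jacket fails) [OR] = 1 − (1−0.31) × (1−0.000440) × (1−0.000746) = 0.310818
P(Chemical batch overheats) [OR] = 1 − (1−0.397888) × (1−0.310818) = 0.585035
Rounded to 4 decimal places: P(Chemical batch overheats) ≈ 0.5850.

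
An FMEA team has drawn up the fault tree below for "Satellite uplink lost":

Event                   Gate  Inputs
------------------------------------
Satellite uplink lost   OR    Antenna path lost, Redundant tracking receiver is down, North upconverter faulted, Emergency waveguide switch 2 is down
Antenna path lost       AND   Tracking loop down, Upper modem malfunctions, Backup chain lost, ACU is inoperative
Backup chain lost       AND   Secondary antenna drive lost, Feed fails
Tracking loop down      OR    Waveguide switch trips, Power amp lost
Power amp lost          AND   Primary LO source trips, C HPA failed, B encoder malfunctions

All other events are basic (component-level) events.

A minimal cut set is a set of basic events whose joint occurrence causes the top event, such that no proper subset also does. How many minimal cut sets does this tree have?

5

Power amp lost [AND]: one cut set from each child combined → 1 × 1 × 1 = 1 cut set(s).
Tracking loop down [OR]: union of children's cut sets → 2 cut set(s).
Backup chain lost [AND]: one cut set from each child combined → 1 × 1 = 1 cut set(s).
Antenna path lost [AND]: one cut set from each child combined → 2 × 1 × 1 × 1 = 2 cut set(s).
Satellite uplink lost [OR]: union of children's cut sets → 5 cut set(s).
Minimal cut sets: {ACU is inoperative, Feed fails, Secondary antenna drive lost, Upper modem malfunctions, Waveguide switch trips}; {ACU is inoperative, B encoder malfunctions, C HPA failed, Feed fails, Primary LO source trips, Secondary antenna drive lost, Upper modem malfunctions}; {Redundant tracking receiver is down}; {North upconverter faulted}; {Emergency waveguide switch 2 is down}.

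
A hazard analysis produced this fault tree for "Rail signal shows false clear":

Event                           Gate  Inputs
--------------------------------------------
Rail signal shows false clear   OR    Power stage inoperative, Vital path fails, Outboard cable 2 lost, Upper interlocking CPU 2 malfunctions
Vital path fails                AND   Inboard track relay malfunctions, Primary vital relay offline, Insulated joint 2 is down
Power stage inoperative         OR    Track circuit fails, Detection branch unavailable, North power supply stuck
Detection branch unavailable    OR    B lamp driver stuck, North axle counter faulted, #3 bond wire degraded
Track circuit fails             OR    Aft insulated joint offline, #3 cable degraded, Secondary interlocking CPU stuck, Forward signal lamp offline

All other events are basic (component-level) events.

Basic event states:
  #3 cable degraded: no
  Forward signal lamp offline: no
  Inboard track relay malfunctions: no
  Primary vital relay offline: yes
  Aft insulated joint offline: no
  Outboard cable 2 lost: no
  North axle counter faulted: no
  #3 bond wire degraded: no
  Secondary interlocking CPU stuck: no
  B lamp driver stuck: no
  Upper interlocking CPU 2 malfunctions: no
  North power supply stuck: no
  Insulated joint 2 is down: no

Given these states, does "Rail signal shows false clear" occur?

Track circuit fails [OR]: Aft insulated joint offline=not, #3 cable degraded=not, Secondary interlocking CPU stuck=not, Forward signal lamp offline=not → no input occurs → does not occur.
Detection branch unavailable [OR]: B lamp driver stuck=not, North axle counter faulted=not, #3 bond wire degraded=not → no input occurs → does not occur.
Power stage inoperative [OR]: Track circuit fails=not, Detection branch unavailable=not, North power supply stuck=not → no input occurs → does not occur.
Vital path fails [AND]: Inboard track relay malfunctions=not, Primary vital relay offline=occurs, Insulated joint 2 is down=not → not all inputs occur → does not occur.
Rail signal shows false clear [OR]: Power stage inoperative=not, Vital path fails=not, Outboard cable 2 lost=not, Upper interlocking CPU 2 malfunctions=not → no input occurs → does not occur.

No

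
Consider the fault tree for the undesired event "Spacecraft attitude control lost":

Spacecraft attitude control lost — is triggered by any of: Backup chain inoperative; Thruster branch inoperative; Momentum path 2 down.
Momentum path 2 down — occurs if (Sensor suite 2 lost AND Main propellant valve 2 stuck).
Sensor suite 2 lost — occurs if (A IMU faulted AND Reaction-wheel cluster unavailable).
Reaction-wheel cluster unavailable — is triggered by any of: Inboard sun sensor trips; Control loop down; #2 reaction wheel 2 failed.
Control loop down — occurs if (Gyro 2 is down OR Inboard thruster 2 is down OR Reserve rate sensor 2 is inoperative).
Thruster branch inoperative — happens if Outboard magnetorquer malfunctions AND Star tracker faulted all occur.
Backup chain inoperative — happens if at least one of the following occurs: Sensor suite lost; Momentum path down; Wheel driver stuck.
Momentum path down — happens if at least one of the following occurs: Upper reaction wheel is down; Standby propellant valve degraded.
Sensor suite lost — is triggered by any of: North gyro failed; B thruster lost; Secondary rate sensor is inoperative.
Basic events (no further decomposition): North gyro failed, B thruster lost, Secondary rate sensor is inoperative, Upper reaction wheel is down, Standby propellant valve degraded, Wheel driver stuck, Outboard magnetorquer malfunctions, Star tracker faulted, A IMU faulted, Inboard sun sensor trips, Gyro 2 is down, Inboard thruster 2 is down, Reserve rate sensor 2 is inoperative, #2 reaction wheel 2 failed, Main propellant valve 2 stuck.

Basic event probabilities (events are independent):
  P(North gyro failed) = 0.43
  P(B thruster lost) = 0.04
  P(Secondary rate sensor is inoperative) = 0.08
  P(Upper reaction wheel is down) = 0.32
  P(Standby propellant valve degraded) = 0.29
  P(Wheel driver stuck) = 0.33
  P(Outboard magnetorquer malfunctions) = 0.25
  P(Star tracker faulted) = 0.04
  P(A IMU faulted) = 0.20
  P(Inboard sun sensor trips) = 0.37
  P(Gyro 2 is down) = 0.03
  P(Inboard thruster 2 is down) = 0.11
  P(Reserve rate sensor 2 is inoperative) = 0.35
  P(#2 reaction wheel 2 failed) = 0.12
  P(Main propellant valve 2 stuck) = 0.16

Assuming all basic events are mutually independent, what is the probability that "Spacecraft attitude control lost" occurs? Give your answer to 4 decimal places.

0.8423

P(Sensor suite lost) [OR] = 1 − (1−0.43) × (1−0.04) × (1−0.08) = 0.496576
P(Momentum path down) [OR] = 1 − (1−0.32) × (1−0.29) = 0.517200
P(Backup chain inoperative) [OR] = 1 − (1−0.496576) × (1−0.517200) × (1−0.33) = 0.837154
P(Thruster branch inoperative) [AND] = 0.25 × 0.04 = 0.010000
P(Control loop down) [OR] = 1 − (1−0.03) × (1−0.11) × (1−0.35) = 0.438855
P(Reaction-wheel cluster unavailable) [OR] = 1 − (1−0.37) × (1−0.438855) × (1−0.12) = 0.688901
P(Sensor suite 2 lost) [AND] = 0.20 × 0.688901 = 0.137780
P(Momentum path 2 down) [AND] = 0.137780 × 0.16 = 0.022045
P(Spacecraft attitude control lost) [OR] = 1 − (1−0.837154) × (1−0.010000) × (1−0.022045) = 0.842337
Rounded to 4 decimal places: P(Spacecraft attitude control lost) ≈ 0.8423.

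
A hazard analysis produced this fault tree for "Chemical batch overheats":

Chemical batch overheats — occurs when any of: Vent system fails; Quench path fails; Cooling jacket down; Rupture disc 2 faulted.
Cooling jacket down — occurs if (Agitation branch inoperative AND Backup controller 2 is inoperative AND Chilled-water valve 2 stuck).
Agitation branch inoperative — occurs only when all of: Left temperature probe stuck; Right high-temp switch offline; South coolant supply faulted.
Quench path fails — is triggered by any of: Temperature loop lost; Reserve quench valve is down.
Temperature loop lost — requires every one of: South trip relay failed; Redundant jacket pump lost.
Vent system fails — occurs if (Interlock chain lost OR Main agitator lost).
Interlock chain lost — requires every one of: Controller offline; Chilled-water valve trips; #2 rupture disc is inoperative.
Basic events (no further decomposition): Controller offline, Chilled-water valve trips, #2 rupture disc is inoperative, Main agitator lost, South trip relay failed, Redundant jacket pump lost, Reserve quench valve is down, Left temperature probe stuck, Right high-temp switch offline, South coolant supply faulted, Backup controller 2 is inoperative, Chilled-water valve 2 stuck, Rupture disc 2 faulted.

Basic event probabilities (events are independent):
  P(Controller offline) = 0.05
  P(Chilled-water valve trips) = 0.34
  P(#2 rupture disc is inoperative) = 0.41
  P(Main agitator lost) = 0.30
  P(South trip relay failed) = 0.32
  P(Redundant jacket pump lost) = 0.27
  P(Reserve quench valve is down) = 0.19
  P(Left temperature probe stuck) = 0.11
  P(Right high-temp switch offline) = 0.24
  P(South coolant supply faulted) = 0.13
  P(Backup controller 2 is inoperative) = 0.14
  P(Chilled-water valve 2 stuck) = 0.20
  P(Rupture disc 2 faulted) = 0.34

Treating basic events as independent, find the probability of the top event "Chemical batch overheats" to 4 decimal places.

0.6605

P(Interlock chain lost) [AND] = 0.05 × 0.34 × 0.41 = 0.006970
P(Vent system fails) [OR] = 1 − (1−0.006970) × (1−0.30) = 0.304879
P(Temperature loop lost) [AND] = 0.32 × 0.27 = 0.086400
P(Quench path fails) [OR] = 1 − (1−0.086400) × (1−0.19) = 0.259984
P(Agitation branch inoperative) [AND] = 0.11 × 0.24 × 0.13 = 0.003432
P(Cooling jacket down) [AND] = 0.003432 × 0.14 × 0.20 = 0.000096
P(Chemical batch overheats) [OR] = 1 − (1−0.304879) × (1−0.259984) × (1−0.000096) × (1−0.34) = 0.660528
Rounded to 4 decimal places: P(Chemical batch overheats) ≈ 0.6605.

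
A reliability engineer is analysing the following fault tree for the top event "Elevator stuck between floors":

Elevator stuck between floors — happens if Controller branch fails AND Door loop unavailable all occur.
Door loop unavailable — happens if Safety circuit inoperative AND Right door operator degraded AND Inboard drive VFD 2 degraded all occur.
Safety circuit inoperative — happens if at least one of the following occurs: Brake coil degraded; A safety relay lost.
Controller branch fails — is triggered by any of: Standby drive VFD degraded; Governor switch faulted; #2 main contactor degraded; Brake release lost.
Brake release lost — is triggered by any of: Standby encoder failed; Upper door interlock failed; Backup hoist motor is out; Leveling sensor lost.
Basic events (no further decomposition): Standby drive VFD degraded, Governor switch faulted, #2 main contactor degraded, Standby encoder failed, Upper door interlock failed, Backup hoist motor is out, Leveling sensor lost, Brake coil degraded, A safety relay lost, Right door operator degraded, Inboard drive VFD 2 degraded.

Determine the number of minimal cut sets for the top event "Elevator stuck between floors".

14

Brake release lost [OR]: union of children's cut sets → 4 cut set(s).
Controller branch fails [OR]: union of children's cut sets → 7 cut set(s).
Safety circuit inoperative [OR]: union of children's cut sets → 2 cut set(s).
Door loop unavailable [AND]: one cut set from each child combined → 2 × 1 × 1 = 2 cut set(s).
Elevator stuck between floors [AND]: one cut set from each child combined → 7 × 2 = 14 cut set(s).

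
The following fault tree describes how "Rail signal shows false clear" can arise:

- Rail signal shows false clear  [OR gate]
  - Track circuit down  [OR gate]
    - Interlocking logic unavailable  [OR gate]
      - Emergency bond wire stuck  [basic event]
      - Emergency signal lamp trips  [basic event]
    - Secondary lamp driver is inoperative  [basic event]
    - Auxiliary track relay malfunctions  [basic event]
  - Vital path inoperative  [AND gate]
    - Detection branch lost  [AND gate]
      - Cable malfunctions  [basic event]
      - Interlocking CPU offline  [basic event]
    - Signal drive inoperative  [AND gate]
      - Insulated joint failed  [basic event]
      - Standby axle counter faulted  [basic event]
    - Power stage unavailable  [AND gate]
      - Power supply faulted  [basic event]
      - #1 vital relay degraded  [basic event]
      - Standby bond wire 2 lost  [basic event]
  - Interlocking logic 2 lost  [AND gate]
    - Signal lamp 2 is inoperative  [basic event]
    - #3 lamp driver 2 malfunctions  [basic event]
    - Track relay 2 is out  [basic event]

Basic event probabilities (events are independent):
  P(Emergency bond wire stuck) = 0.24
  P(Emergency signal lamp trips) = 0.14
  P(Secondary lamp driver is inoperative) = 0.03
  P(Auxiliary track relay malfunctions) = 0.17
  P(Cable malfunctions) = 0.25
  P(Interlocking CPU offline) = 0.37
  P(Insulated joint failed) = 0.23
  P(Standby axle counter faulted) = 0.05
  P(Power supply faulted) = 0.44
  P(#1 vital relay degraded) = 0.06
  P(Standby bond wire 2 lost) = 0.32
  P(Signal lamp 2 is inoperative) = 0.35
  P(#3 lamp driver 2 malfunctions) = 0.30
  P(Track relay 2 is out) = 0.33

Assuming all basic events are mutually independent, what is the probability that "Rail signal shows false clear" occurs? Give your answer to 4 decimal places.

P(Interlocking logic unavailable) [OR] = 1 − (1−0.24) × (1−0.14) = 0.346400
P(Track circuit down) [OR] = 1 − (1−0.346400) × (1−0.03) × (1−0.17) = 0.473787
P(Detection branch lost) [AND] = 0.25 × 0.37 = 0.092500
P(Signal drive inoperative) [AND] = 0.23 × 0.05 = 0.011500
P(Power stage unavailable) [AND] = 0.44 × 0.06 × 0.32 = 0.008448
P(Vital path inoperative) [AND] = 0.092500 × 0.011500 × 0.008448 = 0.000009
P(Interlocking logic 2 lost) [AND] = 0.35 × 0.30 × 0.33 = 0.034650
P(Rail signal shows false clear) [OR] = 1 − (1−0.473787) × (1−0.000009) × (1−0.034650) = 0.492025
Rounded to 4 decimal places: P(Rail signal shows false clear) ≈ 0.4920.

0.4920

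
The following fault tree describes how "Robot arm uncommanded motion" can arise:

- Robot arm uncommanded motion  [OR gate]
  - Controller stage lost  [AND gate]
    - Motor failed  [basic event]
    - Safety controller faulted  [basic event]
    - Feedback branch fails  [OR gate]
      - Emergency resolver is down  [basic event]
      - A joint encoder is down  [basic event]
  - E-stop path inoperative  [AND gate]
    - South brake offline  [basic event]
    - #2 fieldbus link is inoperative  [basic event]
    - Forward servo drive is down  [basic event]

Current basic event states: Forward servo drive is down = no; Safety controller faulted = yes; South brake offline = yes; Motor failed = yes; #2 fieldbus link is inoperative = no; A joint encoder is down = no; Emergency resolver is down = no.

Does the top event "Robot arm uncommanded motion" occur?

No

Feedback branch fails [OR]: Emergency resolver is down=not, A joint encoder is down=not → no input occurs → does not occur.
Controller stage lost [AND]: Motor failed=occurs, Safety controller faulted=occurs, Feedback branch fails=not → not all inputs occur → does not occur.
E-stop path inoperative [AND]: South brake offline=occurs, #2 fieldbus link is inoperative=not, Forward servo drive is down=not → not all inputs occur → does not occur.
Robot arm uncommanded motion [OR]: Controller stage lost=not, E-stop path inoperative=not → no input occurs → does not occur.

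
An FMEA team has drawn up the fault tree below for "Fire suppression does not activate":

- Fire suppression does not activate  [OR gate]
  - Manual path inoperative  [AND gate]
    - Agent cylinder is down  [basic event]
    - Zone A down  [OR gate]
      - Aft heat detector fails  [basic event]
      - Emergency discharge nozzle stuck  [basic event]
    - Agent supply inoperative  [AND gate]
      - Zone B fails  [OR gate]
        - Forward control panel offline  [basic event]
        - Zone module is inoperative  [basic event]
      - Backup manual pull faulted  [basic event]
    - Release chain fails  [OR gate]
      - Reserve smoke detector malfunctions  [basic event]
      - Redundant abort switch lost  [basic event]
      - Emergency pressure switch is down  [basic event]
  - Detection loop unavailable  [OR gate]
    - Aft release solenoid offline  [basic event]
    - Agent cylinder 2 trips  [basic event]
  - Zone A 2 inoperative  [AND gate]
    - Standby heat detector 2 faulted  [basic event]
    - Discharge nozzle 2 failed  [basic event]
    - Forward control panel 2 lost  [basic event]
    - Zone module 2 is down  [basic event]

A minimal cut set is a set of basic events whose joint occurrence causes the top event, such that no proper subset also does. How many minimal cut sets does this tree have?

Zone A down [OR]: union of children's cut sets → 2 cut set(s).
Zone B fails [OR]: union of children's cut sets → 2 cut set(s).
Agent supply inoperative [AND]: one cut set from each child combined → 2 × 1 = 2 cut set(s).
Release chain fails [OR]: union of children's cut sets → 3 cut set(s).
Manual path inoperative [AND]: one cut set from each child combined → 1 × 2 × 2 × 3 = 12 cut set(s).
Detection loop unavailable [OR]: union of children's cut sets → 2 cut set(s).
Zone A 2 inoperative [AND]: one cut set from each child combined → 1 × 1 × 1 × 1 = 1 cut set(s).
Fire suppression does not activate [OR]: union of children's cut sets → 15 cut set(s).

15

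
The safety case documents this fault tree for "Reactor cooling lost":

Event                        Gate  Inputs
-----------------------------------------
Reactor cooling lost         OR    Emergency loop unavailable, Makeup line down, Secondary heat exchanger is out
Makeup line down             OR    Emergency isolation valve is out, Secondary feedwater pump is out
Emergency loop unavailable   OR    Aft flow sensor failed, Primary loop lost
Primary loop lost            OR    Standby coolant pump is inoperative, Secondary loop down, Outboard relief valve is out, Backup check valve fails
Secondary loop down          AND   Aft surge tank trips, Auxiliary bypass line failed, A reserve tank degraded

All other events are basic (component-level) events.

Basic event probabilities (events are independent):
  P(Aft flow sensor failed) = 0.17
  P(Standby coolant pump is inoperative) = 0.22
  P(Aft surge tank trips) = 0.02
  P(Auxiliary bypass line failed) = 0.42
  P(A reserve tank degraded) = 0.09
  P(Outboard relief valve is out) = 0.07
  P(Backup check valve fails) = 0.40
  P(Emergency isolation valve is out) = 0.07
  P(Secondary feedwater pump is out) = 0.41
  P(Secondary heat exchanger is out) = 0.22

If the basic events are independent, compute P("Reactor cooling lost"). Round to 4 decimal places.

0.8455

P(Secondary loop down) [AND] = 0.02 × 0.42 × 0.09 = 0.000756
P(Primary loop lost) [OR] = 1 − (1−0.22) × (1−0.000756) × (1−0.07) × (1−0.40) = 0.565089
P(Emergency loop unavailable) [OR] = 1 − (1−0.17) × (1−0.565089) = 0.639024
P(Makeup line down) [OR] = 1 − (1−0.07) × (1−0.41) = 0.451300
P(Reactor cooling lost) [OR] = 1 − (1−0.639024) × (1−0.451300) × (1−0.22) = 0.845507
Rounded to 4 decimal places: P(Reactor cooling lost) ≈ 0.8455.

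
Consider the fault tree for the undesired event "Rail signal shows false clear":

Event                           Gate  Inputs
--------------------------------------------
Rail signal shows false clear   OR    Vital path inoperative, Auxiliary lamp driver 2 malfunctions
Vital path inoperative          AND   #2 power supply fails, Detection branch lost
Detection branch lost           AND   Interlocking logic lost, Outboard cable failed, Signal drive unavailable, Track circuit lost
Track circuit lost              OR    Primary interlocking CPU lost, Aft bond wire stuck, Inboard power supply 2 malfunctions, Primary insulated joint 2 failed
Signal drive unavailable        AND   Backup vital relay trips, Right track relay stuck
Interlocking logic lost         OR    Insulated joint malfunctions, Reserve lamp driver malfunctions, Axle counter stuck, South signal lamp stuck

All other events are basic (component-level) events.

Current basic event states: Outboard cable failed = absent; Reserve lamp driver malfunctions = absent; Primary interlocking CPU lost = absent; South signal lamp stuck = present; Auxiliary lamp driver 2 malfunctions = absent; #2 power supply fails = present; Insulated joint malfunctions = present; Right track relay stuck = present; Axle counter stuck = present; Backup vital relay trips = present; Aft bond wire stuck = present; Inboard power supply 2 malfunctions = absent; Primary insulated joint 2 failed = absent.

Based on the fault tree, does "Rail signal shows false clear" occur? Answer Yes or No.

No

Interlocking logic lost [OR]: Insulated joint malfunctions=occurs, Reserve lamp driver malfunctions=not, Axle counter stuck=occurs, South signal lamp stuck=occurs → at least one input occurs → occurs.
Signal drive unavailable [AND]: Backup vital relay trips=occurs, Right track relay stuck=occurs → all inputs occur → occurs.
Track circuit lost [OR]: Primary interlocking CPU lost=not, Aft bond wire stuck=occurs, Inboard power supply 2 malfunctions=not, Primary insulated joint 2 failed=not → at least one input occurs → occurs.
Detection branch lost [AND]: Interlocking logic lost=occurs, Outboard cable failed=not, Signal drive unavailable=occurs, Track circuit lost=occurs → not all inputs occur → does not occur.
Vital path inoperative [AND]: #2 power supply fails=occurs, Detection branch lost=not → not all inputs occur → does not occur.
Rail signal shows false clear [OR]: Vital path inoperative=not, Auxiliary lamp driver 2 malfunctions=not → no input occurs → does not occur.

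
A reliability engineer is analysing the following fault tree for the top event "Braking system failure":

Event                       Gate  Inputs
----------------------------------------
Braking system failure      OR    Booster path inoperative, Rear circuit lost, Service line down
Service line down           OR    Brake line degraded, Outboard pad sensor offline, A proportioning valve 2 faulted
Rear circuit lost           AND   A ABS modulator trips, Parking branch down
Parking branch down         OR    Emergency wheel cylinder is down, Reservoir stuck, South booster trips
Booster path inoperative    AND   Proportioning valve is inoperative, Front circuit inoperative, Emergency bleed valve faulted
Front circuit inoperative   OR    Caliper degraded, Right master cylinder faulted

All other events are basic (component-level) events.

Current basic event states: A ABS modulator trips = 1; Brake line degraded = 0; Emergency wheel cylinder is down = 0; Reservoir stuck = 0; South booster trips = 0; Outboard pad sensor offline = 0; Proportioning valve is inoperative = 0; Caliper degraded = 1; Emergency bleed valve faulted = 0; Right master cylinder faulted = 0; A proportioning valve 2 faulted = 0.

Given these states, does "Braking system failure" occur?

No

Front circuit inoperative [OR]: Caliper degraded=occurs, Right master cylinder faulted=not → at least one input occurs → occurs.
Booster path inoperative [AND]: Proportioning valve is inoperative=not, Front circuit inoperative=occurs, Emergency bleed valve faulted=not → not all inputs occur → does not occur.
Parking branch down [OR]: Emergency wheel cylinder is down=not, Reservoir stuck=not, South booster trips=not → no input occurs → does not occur.
Rear circuit lost [AND]: A ABS modulator trips=occurs, Parking branch down=not → not all inputs occur → does not occur.
Service line down [OR]: Brake line degraded=not, Outboard pad sensor offline=not, A proportioning valve 2 faulted=not → no input occurs → does not occur.
Braking system failure [OR]: Booster path inoperative=not, Rear circuit lost=not, Service line down=not → no input occurs → does not occur.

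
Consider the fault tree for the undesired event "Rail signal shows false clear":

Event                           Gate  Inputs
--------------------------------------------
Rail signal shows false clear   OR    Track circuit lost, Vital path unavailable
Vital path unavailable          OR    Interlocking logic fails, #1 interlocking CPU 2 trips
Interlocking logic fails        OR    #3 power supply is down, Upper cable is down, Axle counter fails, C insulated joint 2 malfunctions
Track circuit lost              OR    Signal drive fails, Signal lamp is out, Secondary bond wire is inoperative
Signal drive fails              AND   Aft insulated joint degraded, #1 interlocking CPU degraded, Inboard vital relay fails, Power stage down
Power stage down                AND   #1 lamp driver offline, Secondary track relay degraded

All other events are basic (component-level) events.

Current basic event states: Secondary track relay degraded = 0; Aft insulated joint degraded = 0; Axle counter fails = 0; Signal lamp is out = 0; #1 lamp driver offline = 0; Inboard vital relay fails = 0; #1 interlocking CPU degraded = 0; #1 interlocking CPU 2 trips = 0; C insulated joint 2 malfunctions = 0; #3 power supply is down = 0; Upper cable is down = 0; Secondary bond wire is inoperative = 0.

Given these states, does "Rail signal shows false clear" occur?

No

Power stage down [AND]: #1 lamp driver offline=not, Secondary track relay degraded=not → not all inputs occur → does not occur.
Signal drive fails [AND]: Aft insulated joint degraded=not, #1 interlocking CPU degraded=not, Inboard vital relay fails=not, Power stage down=not → not all inputs occur → does not occur.
Track circuit lost [OR]: Signal drive fails=not, Signal lamp is out=not, Secondary bond wire is inoperative=not → no input occurs → does not occur.
Interlocking logic fails [OR]: #3 power supply is down=not, Upper cable is down=not, Axle counter fails=not, C insulated joint 2 malfunctions=not → no input occurs → does not occur.
Vital path unavailable [OR]: Interlocking logic fails=not, #1 interlocking CPU 2 trips=not → no input occurs → does not occur.
Rail signal shows false clear [OR]: Track circuit lost=not, Vital path unavailable=not → no input occurs → does not occur.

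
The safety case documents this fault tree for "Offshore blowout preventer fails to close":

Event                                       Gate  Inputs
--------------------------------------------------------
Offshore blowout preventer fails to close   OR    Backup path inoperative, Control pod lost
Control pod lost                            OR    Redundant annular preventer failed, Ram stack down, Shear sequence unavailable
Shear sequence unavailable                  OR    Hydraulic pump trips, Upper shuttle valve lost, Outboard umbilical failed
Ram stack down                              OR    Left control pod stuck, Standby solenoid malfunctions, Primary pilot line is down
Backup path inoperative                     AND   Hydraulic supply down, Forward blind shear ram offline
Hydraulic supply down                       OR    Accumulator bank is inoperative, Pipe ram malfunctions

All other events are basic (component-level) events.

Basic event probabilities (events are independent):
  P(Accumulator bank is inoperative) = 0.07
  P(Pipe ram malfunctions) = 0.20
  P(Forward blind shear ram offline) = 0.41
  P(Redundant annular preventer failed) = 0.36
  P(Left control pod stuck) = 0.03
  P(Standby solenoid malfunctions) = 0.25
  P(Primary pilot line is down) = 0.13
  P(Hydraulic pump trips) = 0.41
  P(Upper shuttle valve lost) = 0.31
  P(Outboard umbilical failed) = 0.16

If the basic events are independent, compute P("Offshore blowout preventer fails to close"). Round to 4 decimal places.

0.8760

P(Hydraulic supply down) [OR] = 1 − (1−0.07) × (1−0.20) = 0.256000
P(Backup path inoperative) [AND] = 0.256000 × 0.41 = 0.104960
P(Ram stack down) [OR] = 1 − (1−0.03) × (1−0.25) × (1−0.13) = 0.367075
P(Shear sequence unavailable) [OR] = 1 − (1−0.41) × (1−0.31) × (1−0.16) = 0.658036
P(Control pod lost) [OR] = 1 − (1−0.36) × (1−0.367075) × (1−0.658036) = 0.861480
P(Offshore blowout preventer fails to close) [OR] = 1 − (1−0.104960) × (1−0.861480) = 0.876019
Rounded to 4 decimal places: P(Offshore blowout preventer fails to close) ≈ 0.8760.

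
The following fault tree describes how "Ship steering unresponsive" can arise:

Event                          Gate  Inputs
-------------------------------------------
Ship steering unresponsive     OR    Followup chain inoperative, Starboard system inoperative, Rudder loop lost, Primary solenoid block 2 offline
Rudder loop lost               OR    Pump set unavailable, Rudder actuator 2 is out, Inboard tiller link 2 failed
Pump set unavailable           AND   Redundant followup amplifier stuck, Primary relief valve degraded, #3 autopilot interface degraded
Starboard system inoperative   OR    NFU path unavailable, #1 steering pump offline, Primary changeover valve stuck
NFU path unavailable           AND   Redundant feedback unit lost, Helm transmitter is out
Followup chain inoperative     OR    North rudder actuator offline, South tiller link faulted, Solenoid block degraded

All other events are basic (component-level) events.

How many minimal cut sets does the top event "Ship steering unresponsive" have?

10

Followup chain inoperative [OR]: union of children's cut sets → 3 cut set(s).
NFU path unavailable [AND]: one cut set from each child combined → 1 × 1 = 1 cut set(s).
Starboard system inoperative [OR]: union of children's cut sets → 3 cut set(s).
Pump set unavailable [AND]: one cut set from each child combined → 1 × 1 × 1 = 1 cut set(s).
Rudder loop lost [OR]: union of children's cut sets → 3 cut set(s).
Ship steering unresponsive [OR]: union of children's cut sets → 10 cut set(s).
Minimal cut sets: {North rudder actuator offline}; {South tiller link faulted}; {Solenoid block degraded}; {Helm transmitter is out, Redundant feedback unit lost}; {#1 steering pump offline}; {Primary changeover valve stuck}; {#3 autopilot interface degraded, Primary relief valve degraded, Redundant followup amplifier stuck}; {Rudder actuator 2 is out}; {Inboard tiller link 2 failed}; {Primary solenoid block 2 offline}.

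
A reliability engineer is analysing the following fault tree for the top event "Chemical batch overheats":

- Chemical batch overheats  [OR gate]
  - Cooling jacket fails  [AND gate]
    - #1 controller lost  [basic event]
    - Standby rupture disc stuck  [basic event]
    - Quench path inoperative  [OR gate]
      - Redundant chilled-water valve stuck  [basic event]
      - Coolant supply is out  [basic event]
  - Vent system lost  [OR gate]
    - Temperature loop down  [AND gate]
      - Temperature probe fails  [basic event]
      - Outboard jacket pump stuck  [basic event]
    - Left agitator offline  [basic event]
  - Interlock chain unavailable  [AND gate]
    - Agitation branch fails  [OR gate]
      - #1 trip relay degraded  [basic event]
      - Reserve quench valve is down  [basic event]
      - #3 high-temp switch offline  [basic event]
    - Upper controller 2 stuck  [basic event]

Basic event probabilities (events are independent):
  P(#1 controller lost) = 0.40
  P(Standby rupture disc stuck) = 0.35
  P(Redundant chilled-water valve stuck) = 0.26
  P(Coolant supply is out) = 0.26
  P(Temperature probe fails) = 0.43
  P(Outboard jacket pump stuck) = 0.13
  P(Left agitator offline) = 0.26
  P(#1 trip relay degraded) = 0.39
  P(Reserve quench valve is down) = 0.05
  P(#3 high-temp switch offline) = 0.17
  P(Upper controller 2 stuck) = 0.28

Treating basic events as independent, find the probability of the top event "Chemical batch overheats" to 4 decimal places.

0.4407

P(Quench path inoperative) [OR] = 1 − (1−0.26) × (1−0.26) = 0.452400
P(Cooling jacket fails) [AND] = 0.40 × 0.35 × 0.452400 = 0.063336
P(Temperature loop down) [AND] = 0.43 × 0.13 = 0.055900
P(Vent system lost) [OR] = 1 − (1−0.055900) × (1−0.26) = 0.301366
P(Agitation branch fails) [OR] = 1 − (1−0.39) × (1−0.05) × (1−0.17) = 0.519015
P(Interlock chain unavailable) [AND] = 0.519015 × 0.28 = 0.145324
P(Chemical batch overheats) [OR] = 1 − (1−0.063336) × (1−0.301366) × (1−0.145324) = 0.440713
Rounded to 4 decimal places: P(Chemical batch overheats) ≈ 0.4407.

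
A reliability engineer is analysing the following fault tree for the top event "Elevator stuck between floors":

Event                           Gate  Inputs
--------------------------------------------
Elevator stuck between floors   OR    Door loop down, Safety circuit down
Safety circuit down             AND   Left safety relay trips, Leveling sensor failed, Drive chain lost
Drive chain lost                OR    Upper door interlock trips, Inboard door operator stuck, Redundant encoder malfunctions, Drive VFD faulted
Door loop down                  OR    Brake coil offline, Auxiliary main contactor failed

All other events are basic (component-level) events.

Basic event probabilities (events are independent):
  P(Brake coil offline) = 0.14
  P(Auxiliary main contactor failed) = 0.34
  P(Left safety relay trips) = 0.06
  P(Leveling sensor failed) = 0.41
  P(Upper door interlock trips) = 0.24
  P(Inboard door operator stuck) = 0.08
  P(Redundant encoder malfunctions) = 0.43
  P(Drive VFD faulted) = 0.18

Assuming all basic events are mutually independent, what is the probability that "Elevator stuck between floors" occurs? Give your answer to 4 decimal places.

0.4418

P(Door loop down) [OR] = 1 − (1−0.14) × (1−0.34) = 0.432400
P(Drive chain lost) [OR] = 1 − (1−0.24) × (1−0.08) × (1−0.43) × (1−0.18) = 0.673194
P(Safety circuit down) [AND] = 0.06 × 0.41 × 0.673194 = 0.016561
P(Elevator stuck between floors) [OR] = 1 − (1−0.432400) × (1−0.016561) = 0.441800
Rounded to 4 decimal places: P(Elevator stuck between floors) ≈ 0.4418.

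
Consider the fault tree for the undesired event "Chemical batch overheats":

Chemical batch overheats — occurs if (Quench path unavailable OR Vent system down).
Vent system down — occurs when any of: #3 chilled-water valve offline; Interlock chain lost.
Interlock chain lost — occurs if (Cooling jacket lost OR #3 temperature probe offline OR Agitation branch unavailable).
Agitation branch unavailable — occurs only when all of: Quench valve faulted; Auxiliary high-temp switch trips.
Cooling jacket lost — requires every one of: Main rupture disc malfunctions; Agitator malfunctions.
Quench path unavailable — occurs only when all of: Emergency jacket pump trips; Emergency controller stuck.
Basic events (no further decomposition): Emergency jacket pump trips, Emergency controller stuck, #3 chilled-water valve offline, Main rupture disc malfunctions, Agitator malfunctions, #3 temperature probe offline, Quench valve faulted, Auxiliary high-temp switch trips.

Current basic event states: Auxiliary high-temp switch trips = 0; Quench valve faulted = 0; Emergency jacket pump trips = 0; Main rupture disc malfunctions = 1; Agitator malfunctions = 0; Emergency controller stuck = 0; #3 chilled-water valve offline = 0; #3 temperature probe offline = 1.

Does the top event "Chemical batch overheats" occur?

Quench path unavailable [AND]: Emergency jacket pump trips=not, Emergency controller stuck=not → not all inputs occur → does not occur.
Cooling jacket lost [AND]: Main rupture disc malfunctions=occurs, Agitator malfunctions=not → not all inputs occur → does not occur.
Agitation branch unavailable [AND]: Quench valve faulted=not, Auxiliary high-temp switch trips=not → not all inputs occur → does not occur.
Interlock chain lost [OR]: Cooling jacket lost=not, #3 temperature probe offline=occurs, Agitation branch unavailable=not → at least one input occurs → occurs.
Vent system down [OR]: #3 chilled-water valve offline=not, Interlock chain lost=occurs → at least one input occurs → occurs.
Chemical batch overheats [OR]: Quench path unavailable=not, Vent system down=occurs → at least one input occurs → occurs.

Yes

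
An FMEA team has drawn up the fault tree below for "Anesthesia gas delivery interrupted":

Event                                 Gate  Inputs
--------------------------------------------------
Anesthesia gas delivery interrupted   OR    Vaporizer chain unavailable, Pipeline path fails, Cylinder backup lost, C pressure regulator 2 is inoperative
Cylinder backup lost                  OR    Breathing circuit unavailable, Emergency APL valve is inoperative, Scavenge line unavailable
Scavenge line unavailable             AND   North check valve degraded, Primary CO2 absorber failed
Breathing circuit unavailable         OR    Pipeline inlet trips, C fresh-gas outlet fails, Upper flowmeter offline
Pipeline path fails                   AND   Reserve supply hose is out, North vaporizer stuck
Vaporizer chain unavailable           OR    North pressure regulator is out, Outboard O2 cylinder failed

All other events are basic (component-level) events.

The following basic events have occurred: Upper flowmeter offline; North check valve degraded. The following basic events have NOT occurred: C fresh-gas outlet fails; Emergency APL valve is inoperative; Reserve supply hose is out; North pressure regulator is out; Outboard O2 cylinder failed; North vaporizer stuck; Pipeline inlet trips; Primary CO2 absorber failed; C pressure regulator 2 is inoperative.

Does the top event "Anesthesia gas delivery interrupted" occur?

Yes

Vaporizer chain unavailable [OR]: North pressure regulator is out=not, Outboard O2 cylinder failed=not → no input occurs → does not occur.
Pipeline path fails [AND]: Reserve supply hose is out=not, North vaporizer stuck=not → not all inputs occur → does not occur.
Breathing circuit unavailable [OR]: Pipeline inlet trips=not, C fresh-gas outlet fails=not, Upper flowmeter offline=occurs → at least one input occurs → occurs.
Scavenge line unavailable [AND]: North check valve degraded=occurs, Primary CO2 absorber failed=not → not all inputs occur → does not occur.
Cylinder backup lost [OR]: Breathing circuit unavailable=occurs, Emergency APL valve is inoperative=not, Scavenge line unavailable=not → at least one input occurs → occurs.
Anesthesia gas delivery interrupted [OR]: Vaporizer chain unavailable=not, Pipeline path fails=not, Cylinder backup lost=occurs, C pressure regulator 2 is inoperative=not → at least one input occurs → occurs.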